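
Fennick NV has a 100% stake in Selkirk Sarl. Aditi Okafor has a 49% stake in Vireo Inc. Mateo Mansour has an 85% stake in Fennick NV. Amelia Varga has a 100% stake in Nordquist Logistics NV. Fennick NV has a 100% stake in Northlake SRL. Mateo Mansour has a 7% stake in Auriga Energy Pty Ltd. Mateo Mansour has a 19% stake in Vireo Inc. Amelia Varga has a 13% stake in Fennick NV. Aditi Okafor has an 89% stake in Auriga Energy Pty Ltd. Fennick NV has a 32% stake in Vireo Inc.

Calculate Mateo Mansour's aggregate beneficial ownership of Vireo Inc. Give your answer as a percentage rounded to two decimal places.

Mateo reaches Vireo along 2 paths.
Via Fennick: 85% × 32% = 27.2%.
Direct stake: 19% = 19%.
Total: 27.2% + 19% = 46.2%.
Rounded: 46.20%.

46.20%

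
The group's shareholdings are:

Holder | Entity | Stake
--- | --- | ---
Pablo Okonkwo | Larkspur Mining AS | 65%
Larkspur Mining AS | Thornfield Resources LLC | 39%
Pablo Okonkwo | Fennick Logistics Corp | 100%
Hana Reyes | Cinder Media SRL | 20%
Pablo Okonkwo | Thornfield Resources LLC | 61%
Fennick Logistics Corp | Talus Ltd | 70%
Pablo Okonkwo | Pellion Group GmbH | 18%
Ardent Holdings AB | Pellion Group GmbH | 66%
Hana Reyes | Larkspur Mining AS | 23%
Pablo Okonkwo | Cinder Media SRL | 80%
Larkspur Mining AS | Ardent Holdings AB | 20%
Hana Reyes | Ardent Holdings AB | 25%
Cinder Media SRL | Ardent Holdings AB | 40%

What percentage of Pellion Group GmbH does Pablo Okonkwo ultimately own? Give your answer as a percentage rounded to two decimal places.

47.70%

Pablo reaches Pellion along 3 paths.
Via Larkspur → Ardent: 65% × 20% × 66% = 8.58%.
Via Cinder → Ardent: 80% × 40% × 66% = 21.12%.
Direct stake: 18% = 18%.
Total: 8.58% + 21.12% + 18% = 47.7%.
Rounded: 47.70%.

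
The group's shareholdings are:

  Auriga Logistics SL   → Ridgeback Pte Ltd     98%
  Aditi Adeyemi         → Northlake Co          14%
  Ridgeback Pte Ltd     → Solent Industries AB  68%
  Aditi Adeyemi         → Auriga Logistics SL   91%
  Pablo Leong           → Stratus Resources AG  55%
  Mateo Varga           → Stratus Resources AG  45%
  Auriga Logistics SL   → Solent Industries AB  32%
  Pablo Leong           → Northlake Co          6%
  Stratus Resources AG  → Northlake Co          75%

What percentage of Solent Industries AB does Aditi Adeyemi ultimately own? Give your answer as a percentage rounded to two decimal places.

Aditi reaches Solent along 2 paths.
Via Auriga → Ridgeback: 91% × 98% × 68% = 60.6424%.
Via Auriga: 91% × 32% = 29.12%.
Total: 60.6424% + 29.12% = 89.7624%.
Rounded: 89.76%.

89.76%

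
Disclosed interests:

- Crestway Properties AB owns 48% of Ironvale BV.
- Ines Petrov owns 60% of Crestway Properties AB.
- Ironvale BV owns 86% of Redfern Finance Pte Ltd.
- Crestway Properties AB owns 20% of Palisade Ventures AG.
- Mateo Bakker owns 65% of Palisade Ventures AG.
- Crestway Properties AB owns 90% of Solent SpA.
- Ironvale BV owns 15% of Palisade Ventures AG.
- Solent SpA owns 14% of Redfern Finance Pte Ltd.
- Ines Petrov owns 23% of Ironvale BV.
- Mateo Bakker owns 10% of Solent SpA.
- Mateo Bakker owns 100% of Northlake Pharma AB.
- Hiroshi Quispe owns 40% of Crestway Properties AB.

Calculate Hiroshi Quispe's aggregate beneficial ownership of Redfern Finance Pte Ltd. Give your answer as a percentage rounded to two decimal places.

21.55%

Hiroshi reaches Redfern along 2 paths.
Via Crestway → Solent: 40% × 90% × 14% = 5.04%.
Via Crestway → Ironvale: 40% × 48% × 86% = 16.512%.
Total: 5.04% + 16.512% = 21.552%.
Rounded: 21.55%.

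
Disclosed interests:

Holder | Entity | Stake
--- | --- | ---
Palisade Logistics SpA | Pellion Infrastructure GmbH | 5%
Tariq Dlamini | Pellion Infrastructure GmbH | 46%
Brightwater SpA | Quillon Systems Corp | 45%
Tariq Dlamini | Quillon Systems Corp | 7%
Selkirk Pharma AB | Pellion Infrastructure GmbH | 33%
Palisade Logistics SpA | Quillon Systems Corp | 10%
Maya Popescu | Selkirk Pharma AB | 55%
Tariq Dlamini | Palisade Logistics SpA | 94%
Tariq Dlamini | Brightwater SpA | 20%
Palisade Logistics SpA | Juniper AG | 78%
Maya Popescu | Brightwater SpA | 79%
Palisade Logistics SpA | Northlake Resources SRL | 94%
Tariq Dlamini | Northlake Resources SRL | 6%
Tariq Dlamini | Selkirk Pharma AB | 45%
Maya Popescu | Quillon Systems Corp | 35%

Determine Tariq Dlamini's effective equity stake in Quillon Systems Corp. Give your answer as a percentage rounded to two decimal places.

25.40%

Tariq reaches Quillon along 3 paths.
Via Brightwater: 20% × 45% = 9%.
Direct stake: 7% = 7%.
Via Palisade: 94% × 10% = 9.4%.
Total: 9% + 7% + 9.4% = 25.4%.
Rounded: 25.40%.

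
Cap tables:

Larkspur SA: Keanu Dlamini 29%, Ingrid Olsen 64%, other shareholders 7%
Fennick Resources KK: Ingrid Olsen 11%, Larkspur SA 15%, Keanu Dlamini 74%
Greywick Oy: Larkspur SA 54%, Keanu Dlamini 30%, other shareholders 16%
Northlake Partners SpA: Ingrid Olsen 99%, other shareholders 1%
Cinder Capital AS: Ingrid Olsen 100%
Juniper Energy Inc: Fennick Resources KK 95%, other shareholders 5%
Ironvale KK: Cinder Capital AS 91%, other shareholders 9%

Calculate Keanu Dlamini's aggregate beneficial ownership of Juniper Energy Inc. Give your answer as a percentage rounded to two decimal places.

74.43%

Keanu reaches Juniper along 2 paths.
Via Larkspur → Fennick: 29% × 15% × 95% = 4.1325%.
Via Fennick: 74% × 95% = 70.3%.
Total: 4.1325% + 70.3% = 74.4325%.
Rounded: 74.43%.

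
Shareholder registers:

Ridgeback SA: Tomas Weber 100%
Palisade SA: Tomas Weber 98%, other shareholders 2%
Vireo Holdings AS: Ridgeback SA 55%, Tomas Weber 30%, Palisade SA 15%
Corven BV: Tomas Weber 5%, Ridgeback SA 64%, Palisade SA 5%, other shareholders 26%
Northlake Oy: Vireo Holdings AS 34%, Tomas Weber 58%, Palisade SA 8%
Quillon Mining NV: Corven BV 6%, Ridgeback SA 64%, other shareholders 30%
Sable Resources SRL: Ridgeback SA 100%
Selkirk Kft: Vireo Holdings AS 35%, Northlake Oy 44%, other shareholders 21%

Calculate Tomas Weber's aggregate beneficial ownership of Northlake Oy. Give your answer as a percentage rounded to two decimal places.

99.74%

Tomas reaches Northlake along 5 paths.
Via Ridgeback → Vireo: 100% × 55% × 34% = 18.7%.
Via Vireo: 30% × 34% = 10.2%.
Via Palisade → Vireo: 98% × 15% × 34% = 4.998%.
Direct stake: 58% = 58%.
Via Palisade: 98% × 8% = 7.84%.
Total: 18.7% + 10.2% + 4.998% + 58% + 7.84% = 99.738%.
Rounded: 99.74%.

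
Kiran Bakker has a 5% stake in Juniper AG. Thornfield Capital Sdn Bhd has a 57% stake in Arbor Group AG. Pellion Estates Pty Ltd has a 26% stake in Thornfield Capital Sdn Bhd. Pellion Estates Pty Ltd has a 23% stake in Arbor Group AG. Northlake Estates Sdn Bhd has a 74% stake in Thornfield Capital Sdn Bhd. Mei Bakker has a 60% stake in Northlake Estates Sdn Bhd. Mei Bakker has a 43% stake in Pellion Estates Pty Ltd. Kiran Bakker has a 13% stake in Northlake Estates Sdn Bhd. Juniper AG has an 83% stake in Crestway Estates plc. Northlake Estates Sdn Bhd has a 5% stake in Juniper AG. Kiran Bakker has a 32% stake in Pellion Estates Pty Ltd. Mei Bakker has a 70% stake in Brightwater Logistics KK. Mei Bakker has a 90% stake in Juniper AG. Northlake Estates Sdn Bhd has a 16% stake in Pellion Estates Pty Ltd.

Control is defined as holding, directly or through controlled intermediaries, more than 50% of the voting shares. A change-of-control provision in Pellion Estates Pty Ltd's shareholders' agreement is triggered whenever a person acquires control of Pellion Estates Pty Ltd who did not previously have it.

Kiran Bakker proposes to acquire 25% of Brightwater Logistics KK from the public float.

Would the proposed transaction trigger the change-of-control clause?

The purchase changes only Kiran's holdings, so Kiran is the only person who could newly come to control Pellion.
Kiran's largest direct stake is 32% in Pellion, which does not meet the threshold, so Kiran controls no company.
In Pellion, Kiran's side holds only 32%, not > 50%.
So before the transaction, Kiran does not control Pellion.
After the purchase, Kiran holds 25% of Brightwater directly.
Kiran's side now holds 25% of Brightwater, not > 50%, so Kiran still does not control Brightwater.
After the transaction, Kiran's side holds 32% of Pellion, not > 50%, so Kiran still does not control Pellion.
No new person acquires control, so the clause is not triggered.

No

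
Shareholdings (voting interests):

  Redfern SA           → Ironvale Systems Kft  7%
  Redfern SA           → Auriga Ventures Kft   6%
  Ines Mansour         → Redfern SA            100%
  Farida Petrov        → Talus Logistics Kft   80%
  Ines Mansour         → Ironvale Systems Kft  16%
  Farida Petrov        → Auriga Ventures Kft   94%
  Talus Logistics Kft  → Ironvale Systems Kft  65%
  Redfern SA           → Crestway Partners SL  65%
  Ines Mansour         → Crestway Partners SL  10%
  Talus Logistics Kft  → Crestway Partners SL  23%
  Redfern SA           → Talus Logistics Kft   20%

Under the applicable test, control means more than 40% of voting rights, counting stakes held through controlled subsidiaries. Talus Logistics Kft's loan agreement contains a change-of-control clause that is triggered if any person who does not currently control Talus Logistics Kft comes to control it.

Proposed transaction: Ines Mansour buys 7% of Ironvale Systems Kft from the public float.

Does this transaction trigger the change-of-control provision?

No

The purchase changes only Ines's holdings, so Ines is the only person who could newly come to control Talus.
Ines holds 100% of Redfern, so Ines controls Redfern.
Redfern and Ines together hold 65% + 10% = 75% of Crestway, so Ines controls Crestway.
In Talus, Ines's side holds only 20%, not > 40%.
So before the transaction, Ines does not control Talus.
After the purchase, Ines's direct stake in Ironvale rises to 16% + 7% = 23%.
Ines's side now holds 7% + 23% = 30% of Ironvale, not > 40%, so Ines still does not control Ironvale.
After the transaction, Ines's side holds 20% of Talus, not > 40%, so Ines still does not control Talus.
No new person acquires control, so the clause is not triggered.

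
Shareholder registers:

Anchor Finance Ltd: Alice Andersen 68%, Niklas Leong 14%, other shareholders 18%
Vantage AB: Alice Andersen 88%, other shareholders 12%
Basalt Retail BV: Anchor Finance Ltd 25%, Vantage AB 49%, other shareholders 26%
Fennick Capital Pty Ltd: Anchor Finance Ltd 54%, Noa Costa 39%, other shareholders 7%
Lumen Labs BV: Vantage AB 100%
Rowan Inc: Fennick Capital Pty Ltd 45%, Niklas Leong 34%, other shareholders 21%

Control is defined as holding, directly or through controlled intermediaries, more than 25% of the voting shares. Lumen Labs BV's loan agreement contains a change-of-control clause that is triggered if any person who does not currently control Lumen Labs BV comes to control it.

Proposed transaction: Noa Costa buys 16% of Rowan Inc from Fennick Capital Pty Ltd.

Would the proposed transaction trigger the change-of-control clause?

No

The purchase adds only to Noa's holdings (Fennick's stake shrinks), so Noa is the only person who could newly come to control Lumen.
Noa holds 39% of Fennick, so Noa controls Fennick.
Fennick holds 45% of Rowan, so Noa controls Rowan.
Neither Noa nor any entity Noa controls holds any voting interest in Lumen.
So before the transaction, Noa does not control Lumen.
After the purchase, Noa holds 16% of Rowan directly, and Fennick's stake falls to 29%.
Fennick and Noa together hold 29% + 16% = 45% of Rowan, so Noa controls Rowan.
After the transaction, neither Noa nor any entity Noa controls holds a voting interest in Lumen, so Noa still does not control it.
No new person acquires control, so the clause is not triggered.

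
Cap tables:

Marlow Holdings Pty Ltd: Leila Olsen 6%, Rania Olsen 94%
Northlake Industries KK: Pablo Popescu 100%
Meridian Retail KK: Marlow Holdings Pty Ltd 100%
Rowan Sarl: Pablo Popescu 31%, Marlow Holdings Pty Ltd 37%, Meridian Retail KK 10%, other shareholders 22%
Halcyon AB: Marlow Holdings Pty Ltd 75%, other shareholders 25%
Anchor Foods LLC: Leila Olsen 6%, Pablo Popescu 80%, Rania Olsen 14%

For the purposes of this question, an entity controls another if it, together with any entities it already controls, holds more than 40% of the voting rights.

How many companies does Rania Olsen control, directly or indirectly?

4

Rania holds 94% of Marlow, so Rania controls Marlow.
Marlow holds 100% of Meridian, so Rania controls Meridian.
Marlow and Meridian together hold 37% + 10% = 47% of Rowan, so Rania controls Rowan.
Marlow holds 75% of Halcyon, so Rania controls Halcyon.
No other company's threshold is met.
Rania controls 4 companies.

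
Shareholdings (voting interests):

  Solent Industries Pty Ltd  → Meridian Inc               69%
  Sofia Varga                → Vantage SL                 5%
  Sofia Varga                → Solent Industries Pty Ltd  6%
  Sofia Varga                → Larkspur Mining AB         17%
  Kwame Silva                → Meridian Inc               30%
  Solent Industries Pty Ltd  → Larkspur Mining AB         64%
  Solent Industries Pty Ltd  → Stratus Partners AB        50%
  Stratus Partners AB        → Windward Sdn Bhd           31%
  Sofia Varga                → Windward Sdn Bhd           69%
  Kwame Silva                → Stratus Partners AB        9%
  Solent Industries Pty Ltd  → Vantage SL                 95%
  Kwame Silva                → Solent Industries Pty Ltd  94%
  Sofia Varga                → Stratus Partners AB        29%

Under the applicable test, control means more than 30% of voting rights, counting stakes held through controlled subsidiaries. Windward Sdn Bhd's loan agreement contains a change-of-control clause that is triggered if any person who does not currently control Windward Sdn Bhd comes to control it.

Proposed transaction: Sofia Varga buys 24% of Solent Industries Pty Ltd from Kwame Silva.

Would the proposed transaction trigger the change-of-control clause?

The purchase adds only to Sofia's holdings (Kwame's stake shrinks), so Sofia is the only person who could newly come to control Windward.
Sofia holds 69% of Windward, so Sofia controls Windward.
So Sofia already controls Windward before the transaction.
After the purchase, Sofia's direct stake in Solent rises to 6% + 24% = 30%, and Kwame's stake falls to 70%.
Sofia controlled Windward already, so this is not a new person acquiring control; every other person's position is unchanged or reduced.
No new person acquires control, so the clause is not triggered.

No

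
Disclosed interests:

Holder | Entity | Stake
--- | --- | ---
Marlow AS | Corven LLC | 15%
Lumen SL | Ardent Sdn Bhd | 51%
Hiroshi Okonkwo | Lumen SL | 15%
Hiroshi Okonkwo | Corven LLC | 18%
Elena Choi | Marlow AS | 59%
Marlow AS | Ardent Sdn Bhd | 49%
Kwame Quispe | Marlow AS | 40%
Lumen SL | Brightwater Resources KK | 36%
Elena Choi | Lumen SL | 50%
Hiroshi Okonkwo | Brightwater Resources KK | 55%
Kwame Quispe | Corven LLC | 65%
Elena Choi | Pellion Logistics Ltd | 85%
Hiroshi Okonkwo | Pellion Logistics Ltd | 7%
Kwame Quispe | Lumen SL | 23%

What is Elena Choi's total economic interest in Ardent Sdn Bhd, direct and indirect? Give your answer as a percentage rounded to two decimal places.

54.41%

Elena reaches Ardent along 2 paths.
Via Marlow: 59% × 49% = 28.91%.
Via Lumen: 50% × 51% = 25.5%.
Total: 28.91% + 25.5% = 54.41%.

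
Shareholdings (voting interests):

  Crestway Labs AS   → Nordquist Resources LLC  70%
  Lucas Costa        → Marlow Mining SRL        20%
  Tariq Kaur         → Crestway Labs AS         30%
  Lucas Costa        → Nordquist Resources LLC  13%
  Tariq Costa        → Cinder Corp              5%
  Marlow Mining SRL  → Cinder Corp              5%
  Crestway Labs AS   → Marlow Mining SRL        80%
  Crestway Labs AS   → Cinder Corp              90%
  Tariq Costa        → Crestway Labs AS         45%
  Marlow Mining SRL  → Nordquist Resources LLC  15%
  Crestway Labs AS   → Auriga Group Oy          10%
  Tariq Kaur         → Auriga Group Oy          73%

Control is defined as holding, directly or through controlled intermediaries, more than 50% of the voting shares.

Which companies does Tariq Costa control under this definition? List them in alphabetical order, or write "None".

None

Tariq Costa's largest direct stake is 45% in Crestway, which does not meet the threshold.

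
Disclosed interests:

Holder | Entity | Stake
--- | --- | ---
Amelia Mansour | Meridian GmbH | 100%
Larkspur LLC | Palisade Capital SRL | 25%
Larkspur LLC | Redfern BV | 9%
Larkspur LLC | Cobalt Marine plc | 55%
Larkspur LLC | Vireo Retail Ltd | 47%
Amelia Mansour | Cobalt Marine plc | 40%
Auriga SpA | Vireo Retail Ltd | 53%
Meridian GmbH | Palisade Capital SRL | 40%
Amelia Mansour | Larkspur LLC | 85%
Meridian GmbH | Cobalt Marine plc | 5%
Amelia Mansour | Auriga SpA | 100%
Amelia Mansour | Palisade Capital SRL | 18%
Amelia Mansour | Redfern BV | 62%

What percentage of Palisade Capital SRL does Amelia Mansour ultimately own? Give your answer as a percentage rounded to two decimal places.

Amelia reaches Palisade along 3 paths.
Direct stake: 18% = 18%.
Via Larkspur: 85% × 25% = 21.25%.
Via Meridian: 100% × 40% = 40%.
Total: 18% + 21.25% + 40% = 79.25%.

79.25%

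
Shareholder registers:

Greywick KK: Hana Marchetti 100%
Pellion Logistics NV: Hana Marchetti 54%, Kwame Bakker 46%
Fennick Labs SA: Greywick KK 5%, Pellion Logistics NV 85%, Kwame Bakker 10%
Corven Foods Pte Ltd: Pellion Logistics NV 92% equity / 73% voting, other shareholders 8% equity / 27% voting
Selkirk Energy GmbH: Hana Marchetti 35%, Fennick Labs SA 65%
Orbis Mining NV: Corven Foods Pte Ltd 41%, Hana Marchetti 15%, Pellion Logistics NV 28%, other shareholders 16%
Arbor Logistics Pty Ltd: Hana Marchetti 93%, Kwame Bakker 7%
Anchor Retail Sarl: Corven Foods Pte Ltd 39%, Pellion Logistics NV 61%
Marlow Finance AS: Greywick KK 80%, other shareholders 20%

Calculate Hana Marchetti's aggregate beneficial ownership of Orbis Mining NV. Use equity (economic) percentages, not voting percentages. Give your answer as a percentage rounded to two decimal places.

Hana reaches Orbis along 3 paths.
Via Pellion → Corven: 54% × 92% × 41% = 20.3688%.
Direct stake: 15% = 15%.
Via Pellion: 54% × 28% = 15.12%.
Total: 20.3688% + 15% + 15.12% = 50.4888%.
Rounded: 50.49%.

50.49%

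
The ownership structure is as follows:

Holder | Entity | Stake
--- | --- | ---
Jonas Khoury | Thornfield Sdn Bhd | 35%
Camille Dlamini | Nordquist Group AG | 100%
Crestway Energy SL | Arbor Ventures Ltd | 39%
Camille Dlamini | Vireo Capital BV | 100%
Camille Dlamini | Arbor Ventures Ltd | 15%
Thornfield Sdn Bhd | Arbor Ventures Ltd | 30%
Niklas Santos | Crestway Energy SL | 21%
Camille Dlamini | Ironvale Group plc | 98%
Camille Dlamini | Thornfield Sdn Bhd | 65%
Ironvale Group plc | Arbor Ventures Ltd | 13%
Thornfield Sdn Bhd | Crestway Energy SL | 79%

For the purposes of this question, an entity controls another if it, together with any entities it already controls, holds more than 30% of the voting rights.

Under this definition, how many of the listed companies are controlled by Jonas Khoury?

Jonas holds 35% of Thornfield, so Jonas controls Thornfield.
Thornfield holds 79% of Crestway, so Jonas controls Crestway.
Crestway and Thornfield together hold 39% + 30% = 69% of Arbor, so Jonas controls Arbor.
No other company's threshold is met.
Jonas controls 3 companies.

3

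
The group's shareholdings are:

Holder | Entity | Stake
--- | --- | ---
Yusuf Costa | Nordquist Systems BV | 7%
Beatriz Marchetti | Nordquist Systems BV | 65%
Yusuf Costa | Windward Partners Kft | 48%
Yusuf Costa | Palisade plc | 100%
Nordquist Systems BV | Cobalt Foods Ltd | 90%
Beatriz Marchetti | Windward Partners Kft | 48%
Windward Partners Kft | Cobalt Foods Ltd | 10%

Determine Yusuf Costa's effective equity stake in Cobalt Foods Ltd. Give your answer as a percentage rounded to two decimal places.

Yusuf reaches Cobalt along 2 paths.
Via Nordquist: 7% × 90% = 6.3%.
Via Windward: 48% × 10% = 4.8%.
Total: 6.3% + 4.8% = 11.1%.
Rounded: 11.10%.

11.10%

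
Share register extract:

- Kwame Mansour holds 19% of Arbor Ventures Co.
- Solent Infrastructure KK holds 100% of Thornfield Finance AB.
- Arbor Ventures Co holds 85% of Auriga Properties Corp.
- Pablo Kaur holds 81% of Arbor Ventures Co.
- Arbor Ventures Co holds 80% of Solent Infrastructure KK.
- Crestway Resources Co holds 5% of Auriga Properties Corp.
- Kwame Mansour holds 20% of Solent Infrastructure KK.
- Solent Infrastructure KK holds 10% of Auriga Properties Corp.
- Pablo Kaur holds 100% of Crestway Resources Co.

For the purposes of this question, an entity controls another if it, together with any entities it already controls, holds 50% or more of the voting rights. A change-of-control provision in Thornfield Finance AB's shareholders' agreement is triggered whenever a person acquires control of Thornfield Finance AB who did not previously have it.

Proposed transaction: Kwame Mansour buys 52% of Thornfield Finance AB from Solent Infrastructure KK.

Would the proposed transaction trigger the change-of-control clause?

The purchase adds only to Kwame's holdings (Solent's stake shrinks), so Kwame is the only person who could newly come to control Thornfield.
Kwame's largest direct stake is 20% in Solent, which does not meet the threshold, so Kwame controls no company.
Neither Kwame nor any entity Kwame controls holds any voting interest in Thornfield.
So before the transaction, Kwame does not control Thornfield.
After the purchase, Kwame holds 52% of Thornfield directly, and Solent's stake falls to 48%.
Kwame holds 52% of Thornfield, so Kwame controls Thornfield.
Kwame did not control Thornfield before and does after, so the clause is triggered.

Yes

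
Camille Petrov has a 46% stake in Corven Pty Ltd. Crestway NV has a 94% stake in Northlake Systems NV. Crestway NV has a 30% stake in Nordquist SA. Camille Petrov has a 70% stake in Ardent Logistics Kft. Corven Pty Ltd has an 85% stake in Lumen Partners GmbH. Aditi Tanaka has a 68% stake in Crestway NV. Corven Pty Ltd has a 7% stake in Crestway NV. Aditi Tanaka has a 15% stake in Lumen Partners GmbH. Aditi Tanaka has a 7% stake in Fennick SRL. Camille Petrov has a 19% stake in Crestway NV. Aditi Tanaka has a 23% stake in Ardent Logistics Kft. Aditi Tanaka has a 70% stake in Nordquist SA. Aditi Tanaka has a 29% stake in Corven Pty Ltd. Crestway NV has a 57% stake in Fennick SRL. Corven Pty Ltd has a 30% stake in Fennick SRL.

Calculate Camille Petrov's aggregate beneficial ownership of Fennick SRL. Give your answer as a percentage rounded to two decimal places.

Camille reaches Fennick along 3 paths.
Via Corven: 46% × 30% = 13.8%.
Via Corven → Crestway: 46% × 7% × 57% = 1.8354%.
Via Crestway: 19% × 57% = 10.83%.
Total: 13.8% + 1.8354% + 10.83% = 26.4654%.
Rounded: 26.47%.

26.47%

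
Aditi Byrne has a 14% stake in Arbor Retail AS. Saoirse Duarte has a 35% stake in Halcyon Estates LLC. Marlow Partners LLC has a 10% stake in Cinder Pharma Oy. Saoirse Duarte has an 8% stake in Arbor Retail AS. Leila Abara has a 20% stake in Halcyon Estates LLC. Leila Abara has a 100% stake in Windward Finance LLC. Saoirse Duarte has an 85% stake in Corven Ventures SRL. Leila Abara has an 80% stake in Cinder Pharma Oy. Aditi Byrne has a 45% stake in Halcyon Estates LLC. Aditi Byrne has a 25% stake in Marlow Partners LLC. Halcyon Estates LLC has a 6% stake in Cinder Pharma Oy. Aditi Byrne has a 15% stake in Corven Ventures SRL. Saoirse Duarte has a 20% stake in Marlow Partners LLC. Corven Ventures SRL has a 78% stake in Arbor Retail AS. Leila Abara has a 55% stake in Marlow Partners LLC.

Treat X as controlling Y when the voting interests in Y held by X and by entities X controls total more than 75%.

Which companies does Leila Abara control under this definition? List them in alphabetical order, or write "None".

Leila holds 80% of Cinder, so Leila controls Cinder.
Leila holds 100% of Windward, so Leila controls Windward.
No other company's threshold is met.

Cinder Pharma Oy, Windward Finance LLC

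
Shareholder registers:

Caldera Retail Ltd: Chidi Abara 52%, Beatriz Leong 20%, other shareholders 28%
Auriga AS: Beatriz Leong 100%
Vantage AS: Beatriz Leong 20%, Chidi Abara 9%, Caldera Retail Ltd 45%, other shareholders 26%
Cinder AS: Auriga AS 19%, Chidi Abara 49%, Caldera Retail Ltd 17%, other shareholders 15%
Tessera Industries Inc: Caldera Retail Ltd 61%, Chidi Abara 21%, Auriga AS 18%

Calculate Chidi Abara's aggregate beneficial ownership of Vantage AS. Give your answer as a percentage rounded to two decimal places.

32.40%

Chidi reaches Vantage along 2 paths.
Direct stake: 9% = 9%.
Via Caldera: 52% × 45% = 23.4%.
Total: 9% + 23.4% = 32.4%.
Rounded: 32.40%.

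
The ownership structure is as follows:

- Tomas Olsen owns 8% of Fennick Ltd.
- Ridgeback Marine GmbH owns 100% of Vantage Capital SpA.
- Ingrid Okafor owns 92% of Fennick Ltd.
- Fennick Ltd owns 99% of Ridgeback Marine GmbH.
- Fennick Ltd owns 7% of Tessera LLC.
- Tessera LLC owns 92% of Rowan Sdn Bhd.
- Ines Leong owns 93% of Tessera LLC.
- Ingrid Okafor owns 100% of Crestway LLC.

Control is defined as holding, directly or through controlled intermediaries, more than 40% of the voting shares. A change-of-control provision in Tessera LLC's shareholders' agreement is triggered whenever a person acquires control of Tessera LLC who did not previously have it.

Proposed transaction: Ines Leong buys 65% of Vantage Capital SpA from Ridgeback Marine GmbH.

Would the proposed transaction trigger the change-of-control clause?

No

The purchase adds only to Ines's holdings (Ridgeback's stake shrinks), so Ines is the only person who could newly come to control Tessera.
Ines holds 93% of Tessera, so Ines controls Tessera.
So Ines already controls Tessera before the transaction.
After the purchase, Ines holds 65% of Vantage directly, and Ridgeback's stake falls to 35%.
Ines controlled Tessera already, so this is not a new person acquiring control; every other person's position is unchanged or reduced.
No new person acquires control, so the clause is not triggered.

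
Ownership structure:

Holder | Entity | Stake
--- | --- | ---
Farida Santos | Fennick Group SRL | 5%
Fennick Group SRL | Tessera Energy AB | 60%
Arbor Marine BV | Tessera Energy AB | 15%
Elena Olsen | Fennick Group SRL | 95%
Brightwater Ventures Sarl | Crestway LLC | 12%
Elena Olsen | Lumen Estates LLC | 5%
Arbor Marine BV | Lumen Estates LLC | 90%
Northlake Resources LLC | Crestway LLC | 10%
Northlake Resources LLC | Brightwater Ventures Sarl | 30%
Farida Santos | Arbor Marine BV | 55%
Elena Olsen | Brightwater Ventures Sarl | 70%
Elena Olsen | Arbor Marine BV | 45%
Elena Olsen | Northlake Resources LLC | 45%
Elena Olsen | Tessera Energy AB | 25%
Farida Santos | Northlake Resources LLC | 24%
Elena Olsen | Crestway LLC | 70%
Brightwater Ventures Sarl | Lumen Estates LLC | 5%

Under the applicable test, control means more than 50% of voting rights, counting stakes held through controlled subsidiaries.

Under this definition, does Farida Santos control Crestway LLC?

Farida holds 55% of Arbor, so Farida controls Arbor.
Arbor holds 90% of Lumen, so Farida controls Lumen.
Neither Farida nor any entity Farida controls holds any voting interest in Crestway.
So Farida does not control Crestway.

No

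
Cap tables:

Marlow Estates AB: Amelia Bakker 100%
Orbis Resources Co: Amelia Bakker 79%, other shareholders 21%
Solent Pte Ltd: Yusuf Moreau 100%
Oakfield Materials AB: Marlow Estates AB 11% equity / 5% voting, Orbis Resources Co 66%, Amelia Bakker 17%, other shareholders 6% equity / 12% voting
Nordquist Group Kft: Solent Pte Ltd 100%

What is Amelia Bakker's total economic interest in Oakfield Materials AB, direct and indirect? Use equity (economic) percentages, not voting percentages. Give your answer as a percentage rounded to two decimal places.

Amelia reaches Oakfield along 3 paths.
Via Marlow: 100% × 11% = 11%.
Via Orbis: 79% × 66% = 52.14%.
Direct stake: 17% = 17%.
Total: 11% + 52.14% + 17% = 80.14%.

80.14%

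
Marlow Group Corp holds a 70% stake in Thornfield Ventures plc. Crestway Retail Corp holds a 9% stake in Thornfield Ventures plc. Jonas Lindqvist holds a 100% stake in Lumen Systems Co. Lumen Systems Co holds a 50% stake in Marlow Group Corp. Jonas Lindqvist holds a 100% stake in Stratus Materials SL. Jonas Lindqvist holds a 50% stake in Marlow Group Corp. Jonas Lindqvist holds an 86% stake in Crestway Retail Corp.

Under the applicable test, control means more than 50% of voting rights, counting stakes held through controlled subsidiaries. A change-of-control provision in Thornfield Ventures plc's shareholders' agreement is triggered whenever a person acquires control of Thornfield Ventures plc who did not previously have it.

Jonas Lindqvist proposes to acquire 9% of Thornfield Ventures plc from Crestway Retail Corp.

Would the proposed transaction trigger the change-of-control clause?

No

The purchase adds only to Jonas's holdings (Crestway's stake shrinks), so Jonas is the only person who could newly come to control Thornfield.
Jonas holds 100% of Lumen, so Jonas controls Lumen.
Lumen and Jonas together hold 50% + 50% = 100% of Marlow, so Jonas controls Marlow.
Jonas holds 86% of Crestway, so Jonas controls Crestway.
Marlow and Crestway together hold 70% + 9% = 79% of Thornfield, so Jonas controls Thornfield.
So Jonas already controls Thornfield before the transaction.
After the purchase, Jonas holds 9% of Thornfield directly, and Crestway's stake falls to 0%.
Jonas controlled Thornfield already, so this is not a new person acquiring control; every other person's position is unchanged or reduced.
No new person acquires control, so the clause is not triggered.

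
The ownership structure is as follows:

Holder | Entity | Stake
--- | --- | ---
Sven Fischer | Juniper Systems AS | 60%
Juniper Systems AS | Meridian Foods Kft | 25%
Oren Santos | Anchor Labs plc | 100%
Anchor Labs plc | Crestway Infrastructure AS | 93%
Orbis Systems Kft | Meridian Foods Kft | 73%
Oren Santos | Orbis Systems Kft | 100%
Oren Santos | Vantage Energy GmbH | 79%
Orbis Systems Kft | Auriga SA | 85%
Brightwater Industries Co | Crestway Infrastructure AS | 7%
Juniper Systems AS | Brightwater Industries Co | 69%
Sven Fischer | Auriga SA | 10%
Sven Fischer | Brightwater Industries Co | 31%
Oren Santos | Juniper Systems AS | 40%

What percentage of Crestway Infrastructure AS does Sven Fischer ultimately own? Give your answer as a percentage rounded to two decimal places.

Sven reaches Crestway along 2 paths.
Via Juniper → Brightwater: 60% × 69% × 7% = 2.898%.
Via Brightwater: 31% × 7% = 2.17%.
Total: 2.898% + 2.17% = 5.068%.
Rounded: 5.07%.

5.07%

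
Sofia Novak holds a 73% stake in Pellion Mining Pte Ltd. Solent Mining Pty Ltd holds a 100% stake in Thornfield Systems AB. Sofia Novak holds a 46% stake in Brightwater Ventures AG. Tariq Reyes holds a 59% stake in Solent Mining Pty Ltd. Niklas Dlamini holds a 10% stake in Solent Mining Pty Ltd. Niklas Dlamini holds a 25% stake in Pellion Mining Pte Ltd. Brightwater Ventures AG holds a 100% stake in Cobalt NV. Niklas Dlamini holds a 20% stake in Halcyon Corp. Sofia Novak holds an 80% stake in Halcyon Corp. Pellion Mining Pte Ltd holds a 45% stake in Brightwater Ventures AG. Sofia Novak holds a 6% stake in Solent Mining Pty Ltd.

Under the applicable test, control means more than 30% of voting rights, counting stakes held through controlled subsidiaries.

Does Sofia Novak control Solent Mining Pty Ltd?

No

Sofia holds 73% of Pellion, so Sofia controls Pellion.
Pellion and Sofia together hold 45% + 46% = 91% of Brightwater, so Sofia controls Brightwater.
Sofia holds 80% of Halcyon, so Sofia controls Halcyon.
Brightwater holds 100% of Cobalt, so Sofia controls Cobalt.
In Solent, Sofia's side holds only 6%, not > 30%.
So Sofia does not control Solent.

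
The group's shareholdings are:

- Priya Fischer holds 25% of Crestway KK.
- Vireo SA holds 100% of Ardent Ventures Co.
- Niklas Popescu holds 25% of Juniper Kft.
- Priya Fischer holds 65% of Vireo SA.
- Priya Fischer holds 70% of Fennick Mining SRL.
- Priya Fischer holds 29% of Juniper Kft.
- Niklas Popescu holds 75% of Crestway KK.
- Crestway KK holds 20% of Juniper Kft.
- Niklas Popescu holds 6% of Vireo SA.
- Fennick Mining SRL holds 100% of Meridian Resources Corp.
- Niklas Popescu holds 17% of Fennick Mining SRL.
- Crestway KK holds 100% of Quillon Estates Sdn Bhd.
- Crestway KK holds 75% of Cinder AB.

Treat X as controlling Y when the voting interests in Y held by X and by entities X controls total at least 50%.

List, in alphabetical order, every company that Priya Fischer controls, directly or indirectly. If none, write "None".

Priya holds 70% of Fennick, so Priya controls Fennick.
Priya holds 65% of Vireo, so Priya controls Vireo.
Fennick holds 100% of Meridian, so Priya controls Meridian.
Vireo holds 100% of Ardent, so Priya controls Ardent.
No other company's threshold is met.

Ardent Ventures Co, Fennick Mining SRL, Meridian Resources Corp, Vireo SA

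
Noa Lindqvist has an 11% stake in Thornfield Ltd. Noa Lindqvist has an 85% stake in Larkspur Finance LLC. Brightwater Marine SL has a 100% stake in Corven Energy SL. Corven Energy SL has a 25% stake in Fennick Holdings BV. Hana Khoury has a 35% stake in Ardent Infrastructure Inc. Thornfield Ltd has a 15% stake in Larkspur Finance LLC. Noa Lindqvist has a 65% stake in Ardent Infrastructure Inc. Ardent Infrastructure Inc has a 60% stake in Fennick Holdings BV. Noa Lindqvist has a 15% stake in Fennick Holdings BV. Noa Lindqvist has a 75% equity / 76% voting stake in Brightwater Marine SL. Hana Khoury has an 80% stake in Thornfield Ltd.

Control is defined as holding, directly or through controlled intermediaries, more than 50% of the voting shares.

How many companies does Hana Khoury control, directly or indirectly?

Hana holds 80% of Thornfield, so Hana controls Thornfield.
No other company's threshold is met.
Hana controls 1 company.

1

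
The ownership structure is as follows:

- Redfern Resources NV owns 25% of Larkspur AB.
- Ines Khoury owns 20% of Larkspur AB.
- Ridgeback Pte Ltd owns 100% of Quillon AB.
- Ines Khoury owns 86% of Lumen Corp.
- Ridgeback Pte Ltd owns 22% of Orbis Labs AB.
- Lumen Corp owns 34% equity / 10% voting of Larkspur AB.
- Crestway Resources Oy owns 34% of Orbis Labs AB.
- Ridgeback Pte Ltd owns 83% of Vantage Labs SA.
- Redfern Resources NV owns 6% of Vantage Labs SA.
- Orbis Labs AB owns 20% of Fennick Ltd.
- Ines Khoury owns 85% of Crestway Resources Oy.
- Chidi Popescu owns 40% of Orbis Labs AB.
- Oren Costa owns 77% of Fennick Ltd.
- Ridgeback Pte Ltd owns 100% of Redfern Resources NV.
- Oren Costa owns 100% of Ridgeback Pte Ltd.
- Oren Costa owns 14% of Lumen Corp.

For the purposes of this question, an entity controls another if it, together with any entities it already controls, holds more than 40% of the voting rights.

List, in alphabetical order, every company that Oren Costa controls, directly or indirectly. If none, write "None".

Oren holds 100% of Ridgeback, so Oren controls Ridgeback.
Ridgeback holds 100% of Quillon, so Oren controls Quillon.
Ridgeback holds 100% of Redfern, so Oren controls Redfern.
Oren holds 77% of Fennick, so Oren controls Fennick.
Redfern and Ridgeback together hold 6% + 83% = 89% of Vantage, so Oren controls Vantage.
No other company's threshold is met.

Fennick Ltd, Quillon AB, Redfern Resources NV, Ridgeback Pte Ltd, Vantage Labs SA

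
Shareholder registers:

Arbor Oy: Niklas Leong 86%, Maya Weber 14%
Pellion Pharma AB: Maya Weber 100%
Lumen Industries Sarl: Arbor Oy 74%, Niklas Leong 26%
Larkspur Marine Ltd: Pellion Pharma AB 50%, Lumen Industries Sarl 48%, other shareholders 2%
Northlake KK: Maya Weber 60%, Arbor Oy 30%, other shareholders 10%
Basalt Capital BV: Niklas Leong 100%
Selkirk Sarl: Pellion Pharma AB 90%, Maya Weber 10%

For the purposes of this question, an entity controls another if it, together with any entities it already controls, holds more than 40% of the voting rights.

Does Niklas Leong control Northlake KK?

Niklas holds 86% of Arbor, so Niklas controls Arbor.
Arbor and Niklas together hold 74% + 26% = 100% of Lumen, so Niklas controls Lumen.
Lumen holds 48% of Larkspur, so Niklas controls Larkspur.
Niklas holds 100% of Basalt, so Niklas controls Basalt.
In Northlake, Niklas's side holds only 30%, not > 40%.
So Niklas does not control Northlake.

No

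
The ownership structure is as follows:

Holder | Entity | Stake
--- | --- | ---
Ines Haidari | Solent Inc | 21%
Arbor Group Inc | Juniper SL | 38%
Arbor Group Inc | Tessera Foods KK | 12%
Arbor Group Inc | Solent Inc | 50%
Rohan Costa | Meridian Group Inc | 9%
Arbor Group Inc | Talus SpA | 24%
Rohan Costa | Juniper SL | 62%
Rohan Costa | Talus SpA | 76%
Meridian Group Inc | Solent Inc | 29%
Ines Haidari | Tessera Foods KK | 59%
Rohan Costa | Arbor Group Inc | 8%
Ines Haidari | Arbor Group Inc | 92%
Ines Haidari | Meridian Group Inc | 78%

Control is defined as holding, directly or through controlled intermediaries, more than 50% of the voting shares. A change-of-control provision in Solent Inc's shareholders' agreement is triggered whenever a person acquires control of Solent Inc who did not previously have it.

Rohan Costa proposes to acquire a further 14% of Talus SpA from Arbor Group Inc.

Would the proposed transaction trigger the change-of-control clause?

The purchase adds only to Rohan's holdings (Arbor's stake shrinks), so Rohan is the only person who could newly come to control Solent.
Rohan holds 76% of Talus, so Rohan controls Talus.
Rohan holds 62% of Juniper, so Rohan controls Juniper.
Neither Rohan nor any entity Rohan controls holds any voting interest in Solent.
So before the transaction, Rohan does not control Solent.
After the purchase, Rohan's direct stake in Talus rises to 76% + 14% = 90%, and Arbor's stake falls to 10%.
Rohan holds 90% of Talus, so Rohan controls Talus.
After the transaction, neither Rohan nor any entity Rohan controls holds a voting interest in Solent, so Rohan still does not control it.
No new person acquires control, so the clause is not triggered.

No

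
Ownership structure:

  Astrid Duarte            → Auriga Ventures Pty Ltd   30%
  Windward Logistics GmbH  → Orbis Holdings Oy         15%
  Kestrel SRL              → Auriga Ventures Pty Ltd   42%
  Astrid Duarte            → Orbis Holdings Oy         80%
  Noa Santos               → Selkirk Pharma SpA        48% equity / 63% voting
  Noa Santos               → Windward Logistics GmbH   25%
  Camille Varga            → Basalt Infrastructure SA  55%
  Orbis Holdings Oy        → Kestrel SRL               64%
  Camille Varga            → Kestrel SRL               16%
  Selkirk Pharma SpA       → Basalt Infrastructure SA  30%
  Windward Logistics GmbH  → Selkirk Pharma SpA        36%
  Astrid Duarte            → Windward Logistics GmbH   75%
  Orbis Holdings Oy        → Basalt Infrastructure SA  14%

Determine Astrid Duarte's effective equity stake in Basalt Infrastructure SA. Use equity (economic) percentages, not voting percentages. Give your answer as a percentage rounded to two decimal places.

Astrid reaches Basalt along 3 paths.
Via Windward → Orbis: 75% × 15% × 14% = 1.575%.
Via Orbis: 80% × 14% = 11.2%.
Via Windward → Selkirk: 75% × 36% × 30% = 8.1%.
Total: 1.575% + 11.2% + 8.1% = 20.875%.
Rounded: 20.88%.

20.88%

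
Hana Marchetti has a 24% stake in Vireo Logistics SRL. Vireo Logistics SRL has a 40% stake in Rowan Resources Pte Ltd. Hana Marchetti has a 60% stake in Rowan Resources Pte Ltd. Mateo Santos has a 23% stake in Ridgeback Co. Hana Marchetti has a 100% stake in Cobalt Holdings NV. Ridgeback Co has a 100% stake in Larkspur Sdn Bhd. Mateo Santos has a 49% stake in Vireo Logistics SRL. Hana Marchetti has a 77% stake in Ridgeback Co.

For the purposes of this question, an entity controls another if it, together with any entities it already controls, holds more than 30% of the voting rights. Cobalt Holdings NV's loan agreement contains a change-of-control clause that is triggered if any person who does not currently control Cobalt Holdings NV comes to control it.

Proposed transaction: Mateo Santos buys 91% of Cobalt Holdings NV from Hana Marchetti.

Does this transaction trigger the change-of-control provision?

Yes

The purchase adds only to Mateo's holdings (Hana's stake shrinks), so Mateo is the only person who could newly come to control Cobalt.
Mateo holds 49% of Vireo, so Mateo controls Vireo.
Vireo holds 40% of Rowan, so Mateo controls Rowan.
Neither Mateo nor any entity Mateo controls holds any voting interest in Cobalt.
So before the transaction, Mateo does not control Cobalt.
After the purchase, Mateo holds 91% of Cobalt directly, and Hana's stake falls to 9%.
Mateo holds 91% of Cobalt, so Mateo controls Cobalt.
Mateo did not control Cobalt before and does after, so the clause is triggered.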